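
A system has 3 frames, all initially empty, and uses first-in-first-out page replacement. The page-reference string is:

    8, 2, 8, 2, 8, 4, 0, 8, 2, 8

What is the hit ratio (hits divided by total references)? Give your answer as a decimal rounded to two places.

0.40

8: miss, frames [8]
2: miss, frames [8, 2]
8: hit
2: hit
8: hit
4: miss, frames [8, 2, 4]
0: miss, evict 8, frames [2, 4, 0]
8: miss, evict 2, frames [4, 0, 8]
2: miss, evict 4, frames [0, 8, 2]
8: hit
Hits: 4 of 10 references → 4/10 = 0.4000.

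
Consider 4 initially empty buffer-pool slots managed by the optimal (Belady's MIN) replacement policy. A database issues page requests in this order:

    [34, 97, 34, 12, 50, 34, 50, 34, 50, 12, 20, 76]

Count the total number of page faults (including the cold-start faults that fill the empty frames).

34 -> miss, frames (34)
97 -> miss, frames (34 97)
34 -> hit
12 -> miss, frames (34 97 12)
50 -> miss, frames (34 97 12 50)
34 -> hit
50 -> hit
34 -> hit
50 -> hit
12 -> hit
20 -> miss, evict 50, frames (34 97 12 20)
76 -> miss, evict 20, frames (34 97 12 76)
Page faults: 6.

6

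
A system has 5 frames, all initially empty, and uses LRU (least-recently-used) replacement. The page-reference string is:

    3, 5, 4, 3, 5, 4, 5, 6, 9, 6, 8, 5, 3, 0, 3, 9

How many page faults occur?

3 -> fault, frames [3]
5 -> fault, frames [3, 5]
4 -> fault, frames [3, 5, 4]
3 -> hit
5 -> hit
4 -> hit
5 -> hit
6 -> fault, frames [3, 4, 5, 6]
9 -> fault, frames [3, 4, 5, 6, 9]
6 -> hit
8 -> fault, evict 3, frames [4, 5, 9, 6, 8]
5 -> hit
3 -> fault, evict 4, frames [9, 6, 8, 5, 3]
0 -> fault, evict 9, frames [6, 8, 5, 3, 0]
3 -> hit
9 -> fault, evict 6, frames [8, 5, 0, 3, 9]
Page faults: 9.

9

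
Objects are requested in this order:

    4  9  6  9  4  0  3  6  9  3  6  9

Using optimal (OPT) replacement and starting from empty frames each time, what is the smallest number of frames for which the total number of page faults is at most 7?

f=1: 12 faults
f=2: 8 faults
f=3: 5 faults
f=4: 5 faults
f=5: 5 faults
Smallest f with faults ≤ 7 is 3.

3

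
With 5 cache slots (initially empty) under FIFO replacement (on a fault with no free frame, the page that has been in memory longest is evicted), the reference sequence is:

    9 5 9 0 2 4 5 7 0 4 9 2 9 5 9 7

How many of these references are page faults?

9: miss, frames [9]
5: miss, frames [9, 5]
9: hit
0: miss, frames [9, 5, 0]
2: miss, frames [9, 5, 0, 2]
4: miss, frames [9, 5, 0, 2, 4]
5: hit
7: miss, evict 9, frames [5, 0, 2, 4, 7]
0: hit
4: hit
9: miss, evict 5, frames [0, 2, 4, 7, 9]
2: hit
9: hit
5: miss, evict 0, frames [2, 4, 7, 9, 5]
9: hit
7: hit
Page faults: 8.

8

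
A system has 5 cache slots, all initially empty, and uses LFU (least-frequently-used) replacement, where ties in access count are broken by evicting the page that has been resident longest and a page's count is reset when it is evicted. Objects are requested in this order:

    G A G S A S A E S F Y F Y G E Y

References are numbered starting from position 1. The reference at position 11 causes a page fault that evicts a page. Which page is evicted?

pos 1: G → miss, frames [G]
pos 2: A → miss, frames [G, A]
pos 3: G → hit
pos 4: S → miss, frames [G, A, S]
pos 5: A → hit
pos 6: S → hit
pos 7: A → hit
pos 8: E → miss, frames [G, A, S, E]
pos 9: S → hit
pos 10: F → miss, frames [G, A, S, E, F]
pos 11: Y → miss, evict E, frames [G, A, S, F, Y]
At position 11, page E is evicted.

E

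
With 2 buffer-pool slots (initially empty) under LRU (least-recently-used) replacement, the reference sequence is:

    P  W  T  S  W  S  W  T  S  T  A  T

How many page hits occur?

4

P: fault, frames (P)
W: fault, frames (P W)
T: fault, evict P, frames (W T)
S: fault, evict W, frames (T S)
W: fault, evict T, frames (S W)
S: hit
W: hit
T: fault, evict S, frames (W T)
S: fault, evict W, frames (T S)
T: hit
A: fault, evict S, frames (T A)
T: hit
Hits: 4.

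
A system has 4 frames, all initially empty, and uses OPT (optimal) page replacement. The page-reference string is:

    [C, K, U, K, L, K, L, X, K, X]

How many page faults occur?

5

C -> miss, frames {C}
K -> miss, frames {C,K}
U -> miss, frames {C,K,U}
K -> hit
L -> miss, frames {C,K,U,L}
K -> hit
L -> hit
X -> miss, evict L, frames {C,K,U,X}
K -> hit
X -> hit
Page faults: 5.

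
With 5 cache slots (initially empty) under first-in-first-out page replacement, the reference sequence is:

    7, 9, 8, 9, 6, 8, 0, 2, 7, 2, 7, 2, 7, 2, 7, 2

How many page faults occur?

7 → miss, frames (7)
9 → miss, frames (7 9)
8 → miss, frames (7 9 8)
9 → hit
6 → miss, frames (7 9 8 6)
8 → hit
0 → miss, frames (7 9 8 6 0)
2 → miss, evict 7, frames (9 8 6 0 2)
7 → miss, evict 9, frames (8 6 0 2 7)
2 → hit
7 → hit
2 → hit
7 → hit
2 → hit
7 → hit
2 → hit
Page faults: 7.

7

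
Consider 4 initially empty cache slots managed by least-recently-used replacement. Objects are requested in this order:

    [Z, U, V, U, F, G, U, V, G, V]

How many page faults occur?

Z → miss, frames [Z]
U → miss, frames [Z, U]
V → miss, frames [Z, U, V]
U → hit
F → miss, frames [Z, V, U, F]
G → miss, evict Z, frames [V, U, F, G]
U → hit
V → hit
G → hit
V → hit
Page faults: 5.

5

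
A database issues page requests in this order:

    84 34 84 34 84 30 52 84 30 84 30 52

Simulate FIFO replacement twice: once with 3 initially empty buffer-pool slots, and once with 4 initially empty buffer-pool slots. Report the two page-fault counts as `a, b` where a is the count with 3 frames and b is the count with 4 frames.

5, 4

3 frames: F F . . . F F F . . . . → 5 faults.
4 frames: F F . . . F F . . . . . → 4 faults.
4 < 5: adding a frame reduced faults, as is typical.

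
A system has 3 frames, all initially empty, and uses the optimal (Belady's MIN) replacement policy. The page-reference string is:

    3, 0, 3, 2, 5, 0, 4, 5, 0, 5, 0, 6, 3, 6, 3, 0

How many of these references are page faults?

7

3 -> miss, frames (3)
0 -> miss, frames (3 0)
3 -> hit
2 -> miss, frames (3 0 2)
5 -> miss, evict 2, frames (3 0 5)
0 -> hit
4 -> miss, evict 3, frames (0 5 4)
5 -> hit
0 -> hit
5 -> hit
0 -> hit
6 -> miss, evict 4, frames (0 5 6)
3 -> miss, evict 5, frames (0 6 3)
6 -> hit
3 -> hit
0 -> hit
Page faults: 7.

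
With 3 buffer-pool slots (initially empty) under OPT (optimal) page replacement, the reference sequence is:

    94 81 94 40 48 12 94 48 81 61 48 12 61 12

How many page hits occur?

94: fault, frames {94}
81: fault, frames {94,81}
94: hit
40: fault, frames {94,81,40}
48: fault, evict 40, frames {94,81,48}
12: fault, evict 81, frames {94,48,12}
94: hit
48: hit
81: fault, evict 94, frames {48,12,81}
61: fault, evict 81, frames {48,12,61}
48: hit
12: hit
61: hit
12: hit
Hits: 7.

7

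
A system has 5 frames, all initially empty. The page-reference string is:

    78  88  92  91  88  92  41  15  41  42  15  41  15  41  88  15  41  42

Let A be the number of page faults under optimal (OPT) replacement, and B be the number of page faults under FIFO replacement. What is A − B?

-1

Under OPT: F F F F . . F F . F . . . . . . . . → 7 faults.
Under FIFO: F F F F . . F F . F . . . . F . . . → 8 faults.
A − B = 7 − 8 = -1.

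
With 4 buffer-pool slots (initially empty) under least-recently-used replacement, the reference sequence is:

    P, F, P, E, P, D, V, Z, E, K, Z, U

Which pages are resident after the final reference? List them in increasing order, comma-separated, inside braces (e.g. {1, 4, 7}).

{E, K, U, Z}

P: miss, frames {P}
F: miss, frames {P,F}
P: hit
E: miss, frames {F,P,E}
P: hit
D: miss, frames {F,E,P,D}
V: miss, evict F, frames {E,P,D,V}
Z: miss, evict E, frames {P,D,V,Z}
E: miss, evict P, frames {D,V,Z,E}
K: miss, evict D, frames {V,Z,E,K}
Z: hit
U: miss, evict V, frames {E,K,Z,U}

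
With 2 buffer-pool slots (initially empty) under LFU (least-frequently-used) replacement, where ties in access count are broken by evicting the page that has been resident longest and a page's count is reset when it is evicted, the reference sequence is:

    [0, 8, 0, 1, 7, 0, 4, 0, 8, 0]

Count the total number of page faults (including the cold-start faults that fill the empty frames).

0 → miss, frames (0)
8 → miss, frames (0 8)
0 → hit
1 → miss, evict 8, frames (0 1)
7 → miss, evict 1, frames (0 7)
0 → hit
4 → miss, evict 7, frames (0 4)
0 → hit
8 → miss, evict 4, frames (0 8)
0 → hit
Page faults: 6.

6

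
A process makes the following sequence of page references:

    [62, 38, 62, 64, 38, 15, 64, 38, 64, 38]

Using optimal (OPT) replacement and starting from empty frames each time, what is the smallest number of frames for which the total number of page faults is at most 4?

3

f=1: 10 faults
f=2: 5 faults
f=3: 4 faults
f=4: 4 faults
Smallest f with faults ≤ 4 is 3.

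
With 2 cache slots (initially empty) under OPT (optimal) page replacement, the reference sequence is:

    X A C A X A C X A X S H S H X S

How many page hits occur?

7

X → fault, frames [X]
A → fault, frames [X, A]
C → fault, evict X, frames [A, C]
A → hit
X → fault, evict C, frames [A, X]
A → hit
C → fault, evict A, frames [X, C]
X → hit
A → fault, evict C, frames [X, A]
X → hit
S → fault, evict A, frames [X, S]
H → fault, evict X, frames [S, H]
S → hit
H → hit
X → fault, evict H, frames [S, X]
S → hit
Hits: 7.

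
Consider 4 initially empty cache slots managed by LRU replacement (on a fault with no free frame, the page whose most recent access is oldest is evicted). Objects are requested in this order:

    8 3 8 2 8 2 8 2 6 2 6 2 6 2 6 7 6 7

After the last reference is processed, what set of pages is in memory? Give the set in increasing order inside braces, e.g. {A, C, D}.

8 -> miss, frames [8]
3 -> miss, frames [8, 3]
8 -> hit
2 -> miss, frames [3, 8, 2]
8 -> hit
2 -> hit
8 -> hit
2 -> hit
6 -> miss, frames [3, 8, 2, 6]
2 -> hit
6 -> hit
2 -> hit
6 -> hit
2 -> hit
6 -> hit
7 -> miss, evict 3, frames [8, 2, 6, 7]
6 -> hit
7 -> hit

{2, 6, 7, 8}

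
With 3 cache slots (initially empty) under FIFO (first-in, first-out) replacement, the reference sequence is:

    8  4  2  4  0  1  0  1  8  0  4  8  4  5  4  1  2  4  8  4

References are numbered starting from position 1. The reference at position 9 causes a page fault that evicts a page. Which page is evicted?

2

pos 1: 8 → miss, frames [8]
pos 2: 4 → miss, frames [8, 4]
pos 3: 2 → miss, frames [8, 4, 2]
pos 4: 4 → hit
pos 5: 0 → miss, evict 8, frames [4, 2, 0]
pos 6: 1 → miss, evict 4, frames [2, 0, 1]
pos 7: 0 → hit
pos 8: 1 → hit
pos 9: 8 → miss, evict 2, frames [0, 1, 8]
At position 9, page 2 is evicted.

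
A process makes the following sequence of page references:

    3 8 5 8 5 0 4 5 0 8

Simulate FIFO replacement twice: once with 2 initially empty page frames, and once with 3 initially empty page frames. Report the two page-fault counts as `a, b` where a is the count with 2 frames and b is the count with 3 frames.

2 frames: F F F . . F F F F F → 8 faults.
3 frames: F F F . . F F . . F → 6 faults.
6 < 8: adding a frame reduced faults, as is typical.

8, 6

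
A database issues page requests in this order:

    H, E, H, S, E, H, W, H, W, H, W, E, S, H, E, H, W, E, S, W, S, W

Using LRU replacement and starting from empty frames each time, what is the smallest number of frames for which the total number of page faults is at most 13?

3

f=1: 22 faults
f=2: 14 faults
f=3: 8 faults
f=4: 4 faults
Smallest f with faults ≤ 13 is 3.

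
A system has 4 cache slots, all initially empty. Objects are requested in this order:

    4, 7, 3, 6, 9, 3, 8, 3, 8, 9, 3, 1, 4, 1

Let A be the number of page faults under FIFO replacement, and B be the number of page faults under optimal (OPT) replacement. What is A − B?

Under FIFO: F F F F F . F . . . . F F . → 8 faults.
Under OPT: F F F F F . F . . . . F . . → 7 faults.
A − B = 8 − 7 = 1.

1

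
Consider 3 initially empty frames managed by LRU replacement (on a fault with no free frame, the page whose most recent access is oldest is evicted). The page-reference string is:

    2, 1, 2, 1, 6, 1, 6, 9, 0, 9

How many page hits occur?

5

2: fault, frames {2}
1: fault, frames {2,1}
2: hit
1: hit
6: fault, frames {2,1,6}
1: hit
6: hit
9: fault, evict 2, frames {1,6,9}
0: fault, evict 1, frames {6,9,0}
9: hit
Hits: 5.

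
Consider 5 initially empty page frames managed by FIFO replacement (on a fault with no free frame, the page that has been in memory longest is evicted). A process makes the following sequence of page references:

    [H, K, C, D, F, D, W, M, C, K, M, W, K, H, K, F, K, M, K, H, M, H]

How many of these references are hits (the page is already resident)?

H: fault, frames (H)
K: fault, frames (H K)
C: fault, frames (H K C)
D: fault, frames (H K C D)
F: fault, frames (H K C D F)
D: hit
W: fault, evict H, frames (K C D F W)
M: fault, evict K, frames (C D F W M)
C: hit
K: fault, evict C, frames (D F W M K)
M: hit
W: hit
K: hit
H: fault, evict D, frames (F W M K H)
K: hit
F: hit
K: hit
M: hit
K: hit
H: hit
M: hit
H: hit
Hits: 13.

13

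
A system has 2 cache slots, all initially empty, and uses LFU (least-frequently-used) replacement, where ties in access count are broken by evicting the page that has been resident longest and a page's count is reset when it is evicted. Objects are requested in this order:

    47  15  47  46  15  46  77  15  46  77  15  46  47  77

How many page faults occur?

12

47 → fault, frames [47]
15 → fault, frames [47, 15]
47 → hit
46 → fault, evict 15, frames [47, 46]
15 → fault, evict 46, frames [47, 15]
46 → fault, evict 15, frames [47, 46]
77 → fault, evict 46, frames [47, 77]
15 → fault, evict 77, frames [47, 15]
46 → fault, evict 15, frames [47, 46]
77 → fault, evict 46, frames [47, 77]
15 → fault, evict 77, frames [47, 15]
46 → fault, evict 15, frames [47, 46]
47 → hit
77 → fault, evict 46, frames [47, 77]
Page faults: 12.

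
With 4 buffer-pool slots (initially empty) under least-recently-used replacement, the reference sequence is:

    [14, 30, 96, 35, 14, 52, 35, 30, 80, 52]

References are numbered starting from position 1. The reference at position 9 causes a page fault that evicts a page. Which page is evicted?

pos 1: 14: miss, frames [14]
pos 2: 30: miss, frames [14, 30]
pos 3: 96: miss, frames [14, 30, 96]
pos 4: 35: miss, frames [14, 30, 96, 35]
pos 5: 14: hit
pos 6: 52: miss, evict 30, frames [96, 35, 14, 52]
pos 7: 35: hit
pos 8: 30: miss, evict 96, frames [14, 52, 35, 30]
pos 9: 80: miss, evict 14, frames [52, 35, 30, 80]
At position 9, page 14 is evicted.

14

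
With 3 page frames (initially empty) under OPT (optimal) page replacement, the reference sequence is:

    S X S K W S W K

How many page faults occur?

S: miss, frames (S)
X: miss, frames (S X)
S: hit
K: miss, frames (S X K)
W: miss, evict X, frames (S K W)
S: hit
W: hit
K: hit
Page faults: 4.

4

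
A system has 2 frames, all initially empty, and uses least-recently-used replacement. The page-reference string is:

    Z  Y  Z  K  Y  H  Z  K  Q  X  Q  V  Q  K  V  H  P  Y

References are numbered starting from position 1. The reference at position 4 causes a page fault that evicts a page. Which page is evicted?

pos 1: Z -> fault, frames {Z}
pos 2: Y -> fault, frames {Z,Y}
pos 3: Z -> hit
pos 4: K -> fault, evict Y, frames {Z,K}
At position 4, page Y is evicted.

Y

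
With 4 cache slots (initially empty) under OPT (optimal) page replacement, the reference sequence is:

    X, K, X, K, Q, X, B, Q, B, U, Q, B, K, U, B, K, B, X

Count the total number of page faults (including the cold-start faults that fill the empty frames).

X: miss, frames {X}
K: miss, frames {X,K}
X: hit
K: hit
Q: miss, frames {X,K,Q}
X: hit
B: miss, frames {X,K,Q,B}
Q: hit
B: hit
U: miss, evict X, frames {K,Q,B,U}
Q: hit
B: hit
K: hit
U: hit
B: hit
K: hit
B: hit
X: miss, evict U, frames {K,Q,B,X}
Page faults: 6.

6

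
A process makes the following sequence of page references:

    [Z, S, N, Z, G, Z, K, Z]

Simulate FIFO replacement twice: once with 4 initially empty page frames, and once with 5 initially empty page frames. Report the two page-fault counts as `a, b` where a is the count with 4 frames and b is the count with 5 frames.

4 frames: F F F . F . F F → 6 faults.
5 frames: F F F . F . F . → 5 faults.
5 < 6: adding a frame reduced faults, as is typical.

6, 5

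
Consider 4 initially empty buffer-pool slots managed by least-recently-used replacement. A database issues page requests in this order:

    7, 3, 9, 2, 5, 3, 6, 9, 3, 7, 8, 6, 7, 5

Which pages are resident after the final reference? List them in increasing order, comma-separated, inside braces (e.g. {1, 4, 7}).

7 → miss, frames {7}
3 → miss, frames {7,3}
9 → miss, frames {7,3,9}
2 → miss, frames {7,3,9,2}
5 → miss, evict 7, frames {3,9,2,5}
3 → hit
6 → miss, evict 9, frames {2,5,3,6}
9 → miss, evict 2, frames {5,3,6,9}
3 → hit
7 → miss, evict 5, frames {6,9,3,7}
8 → miss, evict 6, frames {9,3,7,8}
6 → miss, evict 9, frames {3,7,8,6}
7 → hit
5 → miss, evict 3, frames {8,6,7,5}

{5, 6, 7, 8}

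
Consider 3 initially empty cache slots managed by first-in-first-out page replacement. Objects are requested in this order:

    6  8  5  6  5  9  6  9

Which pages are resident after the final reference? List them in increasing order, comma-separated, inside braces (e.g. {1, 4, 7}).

{5, 6, 9}

6 → fault, frames (6)
8 → fault, frames (6 8)
5 → fault, frames (6 8 5)
6 → hit
5 → hit
9 → fault, evict 6, frames (8 5 9)
6 → fault, evict 8, frames (5 9 6)
9 → hit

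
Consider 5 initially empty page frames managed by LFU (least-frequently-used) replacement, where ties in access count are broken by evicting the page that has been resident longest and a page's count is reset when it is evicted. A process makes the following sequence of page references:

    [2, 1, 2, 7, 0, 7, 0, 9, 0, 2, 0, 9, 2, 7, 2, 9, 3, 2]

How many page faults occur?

2 → miss, frames {2}
1 → miss, frames {2,1}
2 → hit
7 → miss, frames {2,1,7}
0 → miss, frames {2,1,7,0}
7 → hit
0 → hit
9 → miss, frames {2,1,7,0,9}
0 → hit
2 → hit
0 → hit
9 → hit
2 → hit
7 → hit
2 → hit
9 → hit
3 → miss, evict 1, frames {2,7,0,9,3}
2 → hit
Page faults: 6.

6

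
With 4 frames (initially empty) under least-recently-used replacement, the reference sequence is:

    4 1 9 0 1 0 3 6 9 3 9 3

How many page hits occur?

4: miss, frames (4)
1: miss, frames (4 1)
9: miss, frames (4 1 9)
0: miss, frames (4 1 9 0)
1: hit
0: hit
3: miss, evict 4, frames (9 1 0 3)
6: miss, evict 9, frames (1 0 3 6)
9: miss, evict 1, frames (0 3 6 9)
3: hit
9: hit
3: hit
Hits: 5.

5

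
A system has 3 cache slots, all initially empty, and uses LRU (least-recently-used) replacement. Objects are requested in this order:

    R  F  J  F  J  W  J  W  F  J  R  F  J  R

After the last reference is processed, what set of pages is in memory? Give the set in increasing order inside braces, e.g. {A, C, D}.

R: miss, frames {R}
F: miss, frames {R,F}
J: miss, frames {R,F,J}
F: hit
J: hit
W: miss, evict R, frames {F,J,W}
J: hit
W: hit
F: hit
J: hit
R: miss, evict W, frames {F,J,R}
F: hit
J: hit
R: hit

{F, J, R}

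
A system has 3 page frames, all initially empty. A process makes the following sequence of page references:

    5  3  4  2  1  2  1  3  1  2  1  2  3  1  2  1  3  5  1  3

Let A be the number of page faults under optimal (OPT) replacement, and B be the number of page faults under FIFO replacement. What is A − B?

-1

Under OPT: F F F F F . . . . . . . . . . . . F . . → 6 faults.
Under FIFO: F F F F F . . F . . . . . . . . . F . . → 7 faults.
A − B = 6 − 7 = -1.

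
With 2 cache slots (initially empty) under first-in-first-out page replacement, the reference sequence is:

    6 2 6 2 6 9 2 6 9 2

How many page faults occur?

5

6 -> miss, frames {6}
2 -> miss, frames {6,2}
6 -> hit
2 -> hit
6 -> hit
9 -> miss, evict 6, frames {2,9}
2 -> hit
6 -> miss, evict 2, frames {9,6}
9 -> hit
2 -> miss, evict 9, frames {6,2}
Page faults: 5.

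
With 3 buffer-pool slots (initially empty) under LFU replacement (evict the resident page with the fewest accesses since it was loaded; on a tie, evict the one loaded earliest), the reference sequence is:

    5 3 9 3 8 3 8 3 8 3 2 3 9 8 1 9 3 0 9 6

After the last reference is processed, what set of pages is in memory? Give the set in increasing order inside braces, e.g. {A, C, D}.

{3, 6, 8}

5 -> fault, frames (5)
3 -> fault, frames (5 3)
9 -> fault, frames (5 3 9)
3 -> hit
8 -> fault, evict 5, frames (3 9 8)
3 -> hit
8 -> hit
3 -> hit
8 -> hit
3 -> hit
2 -> fault, evict 9, frames (3 8 2)
3 -> hit
9 -> fault, evict 2, frames (3 8 9)
8 -> hit
1 -> fault, evict 9, frames (3 8 1)
9 -> fault, evict 1, frames (3 8 9)
3 -> hit
0 -> fault, evict 9, frames (3 8 0)
9 -> fault, evict 0, frames (3 8 9)
6 -> fault, evict 9, frames (3 8 6)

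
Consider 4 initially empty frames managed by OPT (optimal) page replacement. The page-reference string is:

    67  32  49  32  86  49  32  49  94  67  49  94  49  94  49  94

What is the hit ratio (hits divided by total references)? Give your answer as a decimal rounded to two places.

0.69

67: fault, frames {67}
32: fault, frames {67,32}
49: fault, frames {67,32,49}
32: hit
86: fault, frames {67,32,49,86}
49: hit
32: hit
49: hit
94: fault, evict 86, frames {67,32,49,94}
67: hit
49: hit
94: hit
49: hit
94: hit
49: hit
94: hit
Hits: 11 of 16 references → 11/16 = 0.6875.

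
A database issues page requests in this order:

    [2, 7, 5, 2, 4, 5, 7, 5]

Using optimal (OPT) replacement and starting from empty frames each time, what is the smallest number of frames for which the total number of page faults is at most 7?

f=1: 8 faults
f=2: 5 faults
f=3: 4 faults
f=4: 4 faults
Smallest f with faults ≤ 7 is 2.

2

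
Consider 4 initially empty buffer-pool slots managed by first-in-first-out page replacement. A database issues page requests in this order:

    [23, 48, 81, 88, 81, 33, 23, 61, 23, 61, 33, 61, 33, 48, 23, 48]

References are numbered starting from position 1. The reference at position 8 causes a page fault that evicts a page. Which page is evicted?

pos 1: 23 -> miss, frames (23)
pos 2: 48 -> miss, frames (23 48)
pos 3: 81 -> miss, frames (23 48 81)
pos 4: 88 -> miss, frames (23 48 81 88)
pos 5: 81 -> hit
pos 6: 33 -> miss, evict 23, frames (48 81 88 33)
pos 7: 23 -> miss, evict 48, frames (81 88 33 23)
pos 8: 61 -> miss, evict 81, frames (88 33 23 61)
At position 8, page 81 is evicted.

81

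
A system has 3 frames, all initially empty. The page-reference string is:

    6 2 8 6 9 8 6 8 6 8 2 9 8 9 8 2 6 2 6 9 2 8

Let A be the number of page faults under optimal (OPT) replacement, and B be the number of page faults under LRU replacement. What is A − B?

-2

Under OPT: F F F . F . . . . . F . . . . . F . . . . F → 7 faults.
Under LRU: F F F . F . . . . . F F . . . . F . . F . F → 9 faults.
A − B = 7 − 9 = -2.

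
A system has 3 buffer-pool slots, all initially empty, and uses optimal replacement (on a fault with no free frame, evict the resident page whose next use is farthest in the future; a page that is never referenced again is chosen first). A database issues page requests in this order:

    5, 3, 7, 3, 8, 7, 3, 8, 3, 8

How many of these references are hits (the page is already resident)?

6

5 -> fault, frames [5]
3 -> fault, frames [5, 3]
7 -> fault, frames [5, 3, 7]
3 -> hit
8 -> fault, evict 5, frames [3, 7, 8]
7 -> hit
3 -> hit
8 -> hit
3 -> hit
8 -> hit
Hits: 6.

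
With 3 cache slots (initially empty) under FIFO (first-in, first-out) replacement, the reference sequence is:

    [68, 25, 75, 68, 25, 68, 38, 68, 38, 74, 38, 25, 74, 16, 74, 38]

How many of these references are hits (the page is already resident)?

7

68: miss, frames {68}
25: miss, frames {68,25}
75: miss, frames {68,25,75}
68: hit
25: hit
68: hit
38: miss, evict 68, frames {25,75,38}
68: miss, evict 25, frames {75,38,68}
38: hit
74: miss, evict 75, frames {38,68,74}
38: hit
25: miss, evict 38, frames {68,74,25}
74: hit
16: miss, evict 68, frames {74,25,16}
74: hit
38: miss, evict 74, frames {25,16,38}
Hits: 7.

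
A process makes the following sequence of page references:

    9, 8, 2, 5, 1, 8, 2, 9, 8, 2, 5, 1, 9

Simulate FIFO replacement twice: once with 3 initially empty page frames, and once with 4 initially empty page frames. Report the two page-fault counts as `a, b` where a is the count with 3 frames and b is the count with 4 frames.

10, 11

3 frames: F F F F F F F F . . F F . → 10 faults.
4 frames: F F F F F . . F F F F F F → 11 faults.
11 > 10: adding a frame increased faults — Belady's anomaly.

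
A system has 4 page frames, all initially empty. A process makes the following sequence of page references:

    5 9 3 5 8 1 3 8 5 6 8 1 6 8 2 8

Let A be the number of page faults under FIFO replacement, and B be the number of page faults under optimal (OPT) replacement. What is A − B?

Under FIFO: F F F . F F . . F F . . . . F F → 9 faults.
Under OPT: F F F . F F . . . F . . . . F . → 7 faults.
A − B = 9 − 7 = 2.

2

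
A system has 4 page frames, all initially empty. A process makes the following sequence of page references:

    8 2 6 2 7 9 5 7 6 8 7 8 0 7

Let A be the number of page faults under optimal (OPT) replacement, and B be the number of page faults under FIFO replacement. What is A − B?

-2

Under OPT: F F F . F F F . . . . . F . → 7 faults.
Under FIFO: F F F . F F F . . F . . F F → 9 faults.
A − B = 7 − 9 = -2.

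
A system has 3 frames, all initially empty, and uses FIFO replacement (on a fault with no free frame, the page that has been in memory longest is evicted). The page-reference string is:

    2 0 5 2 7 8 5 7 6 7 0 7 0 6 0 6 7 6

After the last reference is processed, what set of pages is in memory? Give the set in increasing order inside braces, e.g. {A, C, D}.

2 → miss, frames {2}
0 → miss, frames {2,0}
5 → miss, frames {2,0,5}
2 → hit
7 → miss, evict 2, frames {0,5,7}
8 → miss, evict 0, frames {5,7,8}
5 → hit
7 → hit
6 → miss, evict 5, frames {7,8,6}
7 → hit
0 → miss, evict 7, frames {8,6,0}
7 → miss, evict 8, frames {6,0,7}
0 → hit
6 → hit
0 → hit
6 → hit
7 → hit
6 → hit

{0, 6, 7}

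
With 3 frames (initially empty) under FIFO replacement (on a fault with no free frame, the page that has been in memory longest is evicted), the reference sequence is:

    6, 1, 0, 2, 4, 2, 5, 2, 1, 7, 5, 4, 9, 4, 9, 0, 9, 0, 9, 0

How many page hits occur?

9

6 -> fault, frames (6)
1 -> fault, frames (6 1)
0 -> fault, frames (6 1 0)
2 -> fault, evict 6, frames (1 0 2)
4 -> fault, evict 1, frames (0 2 4)
2 -> hit
5 -> fault, evict 0, frames (2 4 5)
2 -> hit
1 -> fault, evict 2, frames (4 5 1)
7 -> fault, evict 4, frames (5 1 7)
5 -> hit
4 -> fault, evict 5, frames (1 7 4)
9 -> fault, evict 1, frames (7 4 9)
4 -> hit
9 -> hit
0 -> fault, evict 7, frames (4 9 0)
9 -> hit
0 -> hit
9 -> hit
0 -> hit
Hits: 9.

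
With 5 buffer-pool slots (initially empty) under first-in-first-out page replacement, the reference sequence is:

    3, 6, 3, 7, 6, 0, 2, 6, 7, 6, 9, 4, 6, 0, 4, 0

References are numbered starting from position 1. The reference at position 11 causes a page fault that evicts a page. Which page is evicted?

pos 1: 3 -> miss, frames {3}
pos 2: 6 -> miss, frames {3,6}
pos 3: 3 -> hit
pos 4: 7 -> miss, frames {3,6,7}
pos 5: 6 -> hit
pos 6: 0 -> miss, frames {3,6,7,0}
pos 7: 2 -> miss, frames {3,6,7,0,2}
pos 8: 6 -> hit
pos 9: 7 -> hit
pos 10: 6 -> hit
pos 11: 9 -> miss, evict 3, frames {6,7,0,2,9}
At position 11, page 3 is evicted.

3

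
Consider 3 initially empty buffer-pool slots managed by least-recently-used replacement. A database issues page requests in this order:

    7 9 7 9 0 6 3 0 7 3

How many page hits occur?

7 → miss, frames [7]
9 → miss, frames [7, 9]
7 → hit
9 → hit
0 → miss, frames [7, 9, 0]
6 → miss, evict 7, frames [9, 0, 6]
3 → miss, evict 9, frames [0, 6, 3]
0 → hit
7 → miss, evict 6, frames [3, 0, 7]
3 → hit
Hits: 4.

4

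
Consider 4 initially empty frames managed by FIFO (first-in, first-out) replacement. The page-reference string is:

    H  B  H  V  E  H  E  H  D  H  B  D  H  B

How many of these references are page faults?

7

H -> miss, frames [H]
B -> miss, frames [H, B]
H -> hit
V -> miss, frames [H, B, V]
E -> miss, frames [H, B, V, E]
H -> hit
E -> hit
H -> hit
D -> miss, evict H, frames [B, V, E, D]
H -> miss, evict B, frames [V, E, D, H]
B -> miss, evict V, frames [E, D, H, B]
D -> hit
H -> hit
B -> hit
Page faults: 7.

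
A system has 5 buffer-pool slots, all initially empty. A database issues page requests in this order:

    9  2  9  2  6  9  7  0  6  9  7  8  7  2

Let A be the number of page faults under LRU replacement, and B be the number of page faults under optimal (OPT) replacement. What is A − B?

Under LRU: F F . . F . F F . . . F . F → 7 faults.
Under OPT: F F . . F . F F . . . F . . → 6 faults.
A − B = 7 − 6 = 1.

1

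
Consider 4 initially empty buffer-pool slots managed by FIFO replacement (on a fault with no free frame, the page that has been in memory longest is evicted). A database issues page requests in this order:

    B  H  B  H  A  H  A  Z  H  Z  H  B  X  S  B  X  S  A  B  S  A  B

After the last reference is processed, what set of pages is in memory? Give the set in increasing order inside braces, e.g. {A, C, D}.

B -> fault, frames {B}
H -> fault, frames {B,H}
B -> hit
H -> hit
A -> fault, frames {B,H,A}
H -> hit
A -> hit
Z -> fault, frames {B,H,A,Z}
H -> hit
Z -> hit
H -> hit
B -> hit
X -> fault, evict B, frames {H,A,Z,X}
S -> fault, evict H, frames {A,Z,X,S}
B -> fault, evict A, frames {Z,X,S,B}
X -> hit
S -> hit
A -> fault, evict Z, frames {X,S,B,A}
B -> hit
S -> hit
A -> hit
B -> hit

{A, B, S, X}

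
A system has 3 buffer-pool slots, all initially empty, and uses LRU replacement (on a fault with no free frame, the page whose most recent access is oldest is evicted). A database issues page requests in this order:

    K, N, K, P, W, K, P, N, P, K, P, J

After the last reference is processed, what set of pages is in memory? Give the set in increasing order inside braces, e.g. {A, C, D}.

{J, K, P}

K → miss, frames (K)
N → miss, frames (K N)
K → hit
P → miss, frames (N K P)
W → miss, evict N, frames (K P W)
K → hit
P → hit
N → miss, evict W, frames (K P N)
P → hit
K → hit
P → hit
J → miss, evict N, frames (K P J)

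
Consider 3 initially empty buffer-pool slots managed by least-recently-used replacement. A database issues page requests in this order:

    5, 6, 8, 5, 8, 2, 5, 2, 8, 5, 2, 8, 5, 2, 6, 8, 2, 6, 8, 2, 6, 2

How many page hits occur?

16

5: miss, frames (5)
6: miss, frames (5 6)
8: miss, frames (5 6 8)
5: hit
8: hit
2: miss, evict 6, frames (5 8 2)
5: hit
2: hit
8: hit
5: hit
2: hit
8: hit
5: hit
2: hit
6: miss, evict 8, frames (5 2 6)
8: miss, evict 5, frames (2 6 8)
2: hit
6: hit
8: hit
2: hit
6: hit
2: hit
Hits: 16.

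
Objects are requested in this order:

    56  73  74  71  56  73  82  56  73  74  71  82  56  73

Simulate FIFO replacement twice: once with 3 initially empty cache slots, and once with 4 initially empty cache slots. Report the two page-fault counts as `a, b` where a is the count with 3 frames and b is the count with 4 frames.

3 frames: F F F F F F F . . F F . F F → 11 faults.
4 frames: F F F F . . F F F F F F F F → 12 faults.
12 > 11: adding a frame increased faults — Belady's anomaly.

11, 12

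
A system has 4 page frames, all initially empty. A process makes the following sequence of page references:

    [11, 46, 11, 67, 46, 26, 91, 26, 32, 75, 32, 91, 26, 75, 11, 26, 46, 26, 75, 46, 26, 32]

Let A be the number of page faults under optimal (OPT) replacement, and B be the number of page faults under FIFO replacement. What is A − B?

-2

Under OPT: F F . F . F F . F F . . . . F . F . . . . . → 9 faults.
Under FIFO: F F . F . F F . F F . . . . F F F . . . . F → 11 faults.
A − B = 9 − 11 = -2.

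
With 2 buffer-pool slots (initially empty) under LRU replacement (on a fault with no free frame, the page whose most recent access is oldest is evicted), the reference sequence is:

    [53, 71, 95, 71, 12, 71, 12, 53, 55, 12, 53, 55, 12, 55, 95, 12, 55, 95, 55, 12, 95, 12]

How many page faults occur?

53 → fault, frames (53)
71 → fault, frames (53 71)
95 → fault, evict 53, frames (71 95)
71 → hit
12 → fault, evict 95, frames (71 12)
71 → hit
12 → hit
53 → fault, evict 71, frames (12 53)
55 → fault, evict 12, frames (53 55)
12 → fault, evict 53, frames (55 12)
53 → fault, evict 55, frames (12 53)
55 → fault, evict 12, frames (53 55)
12 → fault, evict 53, frames (55 12)
55 → hit
95 → fault, evict 12, frames (55 95)
12 → fault, evict 55, frames (95 12)
55 → fault, evict 95, frames (12 55)
95 → fault, evict 12, frames (55 95)
55 → hit
12 → fault, evict 95, frames (55 12)
95 → fault, evict 55, frames (12 95)
12 → hit
Page faults: 16.

16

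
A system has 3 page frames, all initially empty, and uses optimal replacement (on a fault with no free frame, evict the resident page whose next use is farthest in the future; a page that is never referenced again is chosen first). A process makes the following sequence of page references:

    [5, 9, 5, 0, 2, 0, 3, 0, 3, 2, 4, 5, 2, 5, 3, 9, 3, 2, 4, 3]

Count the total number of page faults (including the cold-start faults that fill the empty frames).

9

5 -> fault, frames (5)
9 -> fault, frames (5 9)
5 -> hit
0 -> fault, frames (5 9 0)
2 -> fault, evict 9, frames (5 0 2)
0 -> hit
3 -> fault, evict 5, frames (0 2 3)
0 -> hit
3 -> hit
2 -> hit
4 -> fault, evict 0, frames (2 3 4)
5 -> fault, evict 4, frames (2 3 5)
2 -> hit
5 -> hit
3 -> hit
9 -> fault, evict 5, frames (2 3 9)
3 -> hit
2 -> hit
4 -> fault, evict 9, frames (2 3 4)
3 -> hit
Page faults: 9.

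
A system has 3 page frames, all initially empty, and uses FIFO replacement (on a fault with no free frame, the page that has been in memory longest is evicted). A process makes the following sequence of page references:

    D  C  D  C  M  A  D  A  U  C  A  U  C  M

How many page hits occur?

5

D: fault, frames {D}
C: fault, frames {D,C}
D: hit
C: hit
M: fault, frames {D,C,M}
A: fault, evict D, frames {C,M,A}
D: fault, evict C, frames {M,A,D}
A: hit
U: fault, evict M, frames {A,D,U}
C: fault, evict A, frames {D,U,C}
A: fault, evict D, frames {U,C,A}
U: hit
C: hit
M: fault, evict U, frames {C,A,M}
Hits: 5.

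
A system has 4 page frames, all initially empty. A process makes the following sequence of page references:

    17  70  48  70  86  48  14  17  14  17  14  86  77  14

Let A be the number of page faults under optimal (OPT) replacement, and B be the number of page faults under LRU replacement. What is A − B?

Under OPT: F F F . F . F . . . . . F . → 6 faults.
Under LRU: F F F . F . F F . . . . F . → 7 faults.
A − B = 6 − 7 = -1.

-1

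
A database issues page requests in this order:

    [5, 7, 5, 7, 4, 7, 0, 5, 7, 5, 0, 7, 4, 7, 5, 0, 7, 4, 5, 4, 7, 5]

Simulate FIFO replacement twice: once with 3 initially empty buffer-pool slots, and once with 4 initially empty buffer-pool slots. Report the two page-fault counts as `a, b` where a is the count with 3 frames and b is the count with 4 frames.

3 frames: F F . . F . F F F . . . F . . F . . F . F . → 10 faults.
4 frames: F F . . F . F . . . . . . . . . . . . . . . → 4 faults.
4 < 10: adding a frame reduced faults, as is typical.

10, 4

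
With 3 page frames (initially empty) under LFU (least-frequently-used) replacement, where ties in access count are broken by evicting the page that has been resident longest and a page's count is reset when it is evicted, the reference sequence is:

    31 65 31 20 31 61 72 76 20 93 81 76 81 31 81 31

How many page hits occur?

6

31: fault, frames {31}
65: fault, frames {31,65}
31: hit
20: fault, frames {31,65,20}
31: hit
61: fault, evict 65, frames {31,20,61}
72: fault, evict 20, frames {31,61,72}
76: fault, evict 61, frames {31,72,76}
20: fault, evict 72, frames {31,76,20}
93: fault, evict 76, frames {31,20,93}
81: fault, evict 20, frames {31,93,81}
76: fault, evict 93, frames {31,81,76}
81: hit
31: hit
81: hit
31: hit
Hits: 6.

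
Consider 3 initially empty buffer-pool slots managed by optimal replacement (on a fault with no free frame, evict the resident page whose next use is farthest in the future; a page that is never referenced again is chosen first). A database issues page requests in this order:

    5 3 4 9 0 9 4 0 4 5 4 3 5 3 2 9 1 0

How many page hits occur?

8

5 -> miss, frames (5)
3 -> miss, frames (5 3)
4 -> miss, frames (5 3 4)
9 -> miss, evict 3, frames (5 4 9)
0 -> miss, evict 5, frames (4 9 0)
9 -> hit
4 -> hit
0 -> hit
4 -> hit
5 -> miss, evict 0, frames (4 9 5)
4 -> hit
3 -> miss, evict 4, frames (9 5 3)
5 -> hit
3 -> hit
2 -> miss, evict 3, frames (9 5 2)
9 -> hit
1 -> miss, evict 2, frames (9 5 1)
0 -> miss, evict 1, frames (9 5 0)
Hits: 8.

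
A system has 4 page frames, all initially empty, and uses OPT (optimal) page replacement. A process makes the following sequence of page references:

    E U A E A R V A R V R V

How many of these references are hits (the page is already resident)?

E → miss, frames {E}
U → miss, frames {E,U}
A → miss, frames {E,U,A}
E → hit
A → hit
R → miss, frames {E,U,A,R}
V → miss, evict U, frames {E,A,R,V}
A → hit
R → hit
V → hit
R → hit
V → hit
Hits: 7.

7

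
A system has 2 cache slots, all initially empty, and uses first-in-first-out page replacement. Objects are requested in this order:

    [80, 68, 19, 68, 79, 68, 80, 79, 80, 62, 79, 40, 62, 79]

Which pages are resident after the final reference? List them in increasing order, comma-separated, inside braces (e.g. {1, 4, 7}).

{40, 79}

80 -> miss, frames (80)
68 -> miss, frames (80 68)
19 -> miss, evict 80, frames (68 19)
68 -> hit
79 -> miss, evict 68, frames (19 79)
68 -> miss, evict 19, frames (79 68)
80 -> miss, evict 79, frames (68 80)
79 -> miss, evict 68, frames (80 79)
80 -> hit
62 -> miss, evict 80, frames (79 62)
79 -> hit
40 -> miss, evict 79, frames (62 40)
62 -> hit
79 -> miss, evict 62, frames (40 79)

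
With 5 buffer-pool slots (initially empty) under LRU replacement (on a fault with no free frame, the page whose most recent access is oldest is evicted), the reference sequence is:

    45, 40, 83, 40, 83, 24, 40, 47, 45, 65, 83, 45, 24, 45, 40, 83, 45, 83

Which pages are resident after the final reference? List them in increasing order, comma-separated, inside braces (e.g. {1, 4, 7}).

45 -> fault, frames {45}
40 -> fault, frames {45,40}
83 -> fault, frames {45,40,83}
40 -> hit
83 -> hit
24 -> fault, frames {45,40,83,24}
40 -> hit
47 -> fault, frames {45,83,24,40,47}
45 -> hit
65 -> fault, evict 83, frames {24,40,47,45,65}
83 -> fault, evict 24, frames {40,47,45,65,83}
45 -> hit
24 -> fault, evict 40, frames {47,65,83,45,24}
45 -> hit
40 -> fault, evict 47, frames {65,83,24,45,40}
83 -> hit
45 -> hit
83 -> hit

{24, 40, 45, 65, 83}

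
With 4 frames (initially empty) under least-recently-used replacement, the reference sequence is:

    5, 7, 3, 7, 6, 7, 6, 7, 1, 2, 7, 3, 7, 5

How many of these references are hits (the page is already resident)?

5 -> fault, frames {5}
7 -> fault, frames {5,7}
3 -> fault, frames {5,7,3}
7 -> hit
6 -> fault, frames {5,3,7,6}
7 -> hit
6 -> hit
7 -> hit
1 -> fault, evict 5, frames {3,6,7,1}
2 -> fault, evict 3, frames {6,7,1,2}
7 -> hit
3 -> fault, evict 6, frames {1,2,7,3}
7 -> hit
5 -> fault, evict 1, frames {2,3,7,5}
Hits: 6.

6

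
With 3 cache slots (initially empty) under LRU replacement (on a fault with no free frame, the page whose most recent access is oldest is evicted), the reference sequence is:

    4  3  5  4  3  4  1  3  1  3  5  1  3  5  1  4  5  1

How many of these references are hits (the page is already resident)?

12

4: fault, frames {4}
3: fault, frames {4,3}
5: fault, frames {4,3,5}
4: hit
3: hit
4: hit
1: fault, evict 5, frames {3,4,1}
3: hit
1: hit
3: hit
5: fault, evict 4, frames {1,3,5}
1: hit
3: hit
5: hit
1: hit
4: fault, evict 3, frames {5,1,4}
5: hit
1: hit
Hits: 12.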